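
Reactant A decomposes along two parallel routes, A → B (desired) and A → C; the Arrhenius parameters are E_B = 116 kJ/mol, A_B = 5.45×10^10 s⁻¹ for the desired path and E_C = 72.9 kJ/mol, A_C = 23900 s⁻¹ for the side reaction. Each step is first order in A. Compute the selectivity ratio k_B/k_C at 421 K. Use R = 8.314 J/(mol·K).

Since both paths have the same order in A, the concentration cancels and S_{B/C} = k_B/k_C = (A_B/A_C)·exp[(E_C−E_B)/(RT)].
(E_C−E_B)/(RT) = (72.9−116)×10³/(8.314×421) = -43100/3500 = -12.31.
k_B/k_C = (5.45×10^10/23900)·exp(-12.31) = 2.280×10^6 × 4.490×10^-6 = 10.2.

10.2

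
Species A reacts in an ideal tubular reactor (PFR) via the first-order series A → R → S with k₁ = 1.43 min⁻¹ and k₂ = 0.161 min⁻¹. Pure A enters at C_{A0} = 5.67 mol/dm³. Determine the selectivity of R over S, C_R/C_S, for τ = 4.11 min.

1.38

The intermediate concentration in a first-order A→B→C sequence is C_R = k₁C_{A0}(e^(−k₁τ) − e^(−k₂τ))/(k₂−k₁).
e^(−k₁τ) = e^(−1.43×4.11) = e^(−5.877) = 0.002802; e^(−k₂τ) = e^(−0.6617) = 0.5160.
C_R = 1.43×5.67/(0.161−1.43) × (0.002802−0.5160) = (-6.389)×(-0.5132) = 3.279 mol/dm³.
C_A = C_{A0}e^(−k₁τ) = 0.01589 mol/dm³, so C_S = C_{A0}−C_A−C_R = 2.375 mol/dm³; C_R/C_S = 1.38.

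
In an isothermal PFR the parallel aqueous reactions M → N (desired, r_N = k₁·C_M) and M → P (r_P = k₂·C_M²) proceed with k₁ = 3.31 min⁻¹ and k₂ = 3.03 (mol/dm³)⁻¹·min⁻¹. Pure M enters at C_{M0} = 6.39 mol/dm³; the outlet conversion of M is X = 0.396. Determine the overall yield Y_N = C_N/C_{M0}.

0.0706

C_M = C_{M0}(1−X) = 3.860 mol/dm³.
Along a PFR/batch, dC_N/dC_M = −r_N/(r_N+r_P) = −k₁/(k₁+k₂·C_M).
Integrating from C_{M0} to C_M: C_N = (3.31/3.03)·ln[(3.31+3.03·6.39)/(3.31+3.03·3.86)] = 1.092·ln(22.67/15.00) = 0.4509 mol/dm³.
Y_N = C_N/C_{M0} = 0.4509/6.39 = 0.0706.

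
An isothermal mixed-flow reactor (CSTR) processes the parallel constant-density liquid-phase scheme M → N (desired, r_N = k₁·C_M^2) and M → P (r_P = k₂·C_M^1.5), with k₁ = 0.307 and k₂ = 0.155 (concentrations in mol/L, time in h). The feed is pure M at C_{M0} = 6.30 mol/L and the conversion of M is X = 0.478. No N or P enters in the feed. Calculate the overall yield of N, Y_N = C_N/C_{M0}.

0.374

Exit C_M = C_{M0}(1−X) = 6.30×0.522 = 3.289 mol/L.
Rates in a CSTR are evaluated at the outlet concentration: r_N = 0.307×3.289^2 = 3.320, r_P = 0.155×3.289^1.5 = 0.9244.
Fraction of consumed M going to N: r_N/(r_N+r_P) = 0.7822.
C_N = 0.7822·C_{M0}·X = 0.7822×6.30×0.478 = 2.36 mol/L; Y_N = C_N/C_{M0} = 0.374.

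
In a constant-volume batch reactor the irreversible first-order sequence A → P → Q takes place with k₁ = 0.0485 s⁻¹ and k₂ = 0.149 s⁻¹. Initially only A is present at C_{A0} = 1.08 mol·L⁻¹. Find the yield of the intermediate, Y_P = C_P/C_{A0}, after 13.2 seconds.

0.187

The intermediate concentration in a first-order A→B→C sequence is C_P = k₁C_{A0}(e^(−k₁t) − e^(−k₂t))/(k₂−k₁).
e^(−k₁t) = e^(−0.0485×13.2) = e^(−0.6402) = 0.5272; e^(−k₂t) = e^(−1.967) = 0.1399.
C_P = 0.0485×1.08/(0.149−0.0485) × (0.5272−0.1399) = 0.5212×0.3873 = 0.2018 mol·L⁻¹.
Y_P = C_P/C_{A0} = 0.2018/1.08 = 0.187.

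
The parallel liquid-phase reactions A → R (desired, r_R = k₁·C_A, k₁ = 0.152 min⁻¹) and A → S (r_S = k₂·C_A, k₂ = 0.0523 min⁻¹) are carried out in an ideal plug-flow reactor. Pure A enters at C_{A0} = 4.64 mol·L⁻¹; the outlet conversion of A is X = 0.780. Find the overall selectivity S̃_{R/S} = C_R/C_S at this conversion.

2.91

C_A = C_{A0}(1−X) = 1.021 mol·L⁻¹.
Both paths are first order in A, so the instantaneous fraction to R is constant: dC_R/d(−C_A) = k₁/(k₁+k₂) = 0.7440.
C_R = 0.7440·(C_{A0}−C_A) = 0.7440×3.619 = 2.69 mol·L⁻¹.
C_S = (C_{A0}−C_A)−C_R = 0.9265 mol·L⁻¹; S̃_{R/S} = 2.693/0.9265 = 2.91.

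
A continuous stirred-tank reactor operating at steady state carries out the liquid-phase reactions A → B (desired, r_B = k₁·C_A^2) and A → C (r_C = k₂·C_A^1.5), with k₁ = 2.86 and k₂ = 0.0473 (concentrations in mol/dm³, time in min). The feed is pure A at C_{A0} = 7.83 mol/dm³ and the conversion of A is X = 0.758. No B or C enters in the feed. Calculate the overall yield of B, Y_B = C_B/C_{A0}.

Exit C_A = C_{A0}(1−X) = 7.83×0.242 = 1.895 mol/dm³.
In a CSTR the entire volume is at exit conditions, so r_B = 2.86×1.895^2 = 10.27 and r_C = 0.0473×1.895^1.5 = 0.1234.
Fraction of consumed A going to B: r_B/(r_B+r_C) = 0.9881.
C_B = 0.9881·C_{A0}·X = 0.9881×7.83×0.758 = 5.86 mol/dm³; Y_B = C_B/C_{A0} = 0.749.

0.749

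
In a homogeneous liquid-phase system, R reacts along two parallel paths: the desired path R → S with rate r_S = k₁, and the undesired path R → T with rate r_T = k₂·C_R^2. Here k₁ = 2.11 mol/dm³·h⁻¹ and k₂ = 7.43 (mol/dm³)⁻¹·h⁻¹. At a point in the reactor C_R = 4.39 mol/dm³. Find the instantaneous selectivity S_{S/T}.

S_{S/T} = r_S/r_T = (k₁)/(k₂·C_R^2) = (k₁/k₂)·C_R^-2.
= (2.11) / (7.43×4.390^2) = 2.110/143.2 = 0.0147.
The undesired path is higher order in R, so low C_R (CSTR or dilute feed) favours S.

0.0147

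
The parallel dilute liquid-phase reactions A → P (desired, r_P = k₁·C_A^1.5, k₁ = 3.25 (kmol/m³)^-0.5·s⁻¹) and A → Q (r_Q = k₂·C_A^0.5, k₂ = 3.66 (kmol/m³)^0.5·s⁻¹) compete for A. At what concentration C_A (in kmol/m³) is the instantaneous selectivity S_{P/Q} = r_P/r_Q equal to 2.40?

S_{P/Q} = (k₁/k₂)·C_A ⇒ C_A = S·k₂/k₁.
= 2.40×3.66/3.25 = 2.70 kmol/m³.

2.70 kmol/m³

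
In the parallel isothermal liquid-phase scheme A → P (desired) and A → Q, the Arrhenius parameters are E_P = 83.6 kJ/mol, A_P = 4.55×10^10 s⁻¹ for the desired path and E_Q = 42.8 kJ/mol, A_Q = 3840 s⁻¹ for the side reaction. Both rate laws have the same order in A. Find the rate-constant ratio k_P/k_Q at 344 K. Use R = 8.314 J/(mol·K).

7.55

Since both paths have the same order in A, the concentration cancels and S_{P/Q} = k_P/k_Q = (A_P/A_Q)·exp[(E_Q−E_P)/(RT)].
(E_Q−E_P)/(RT) = (42.8−83.6)×10³/(8.314×344) = -40800/2860 = -14.27.
k_P/k_Q = (4.55×10^10/3840)·exp(-14.27) = 1.185×10^7 × 6.375×10^-7 = 7.55.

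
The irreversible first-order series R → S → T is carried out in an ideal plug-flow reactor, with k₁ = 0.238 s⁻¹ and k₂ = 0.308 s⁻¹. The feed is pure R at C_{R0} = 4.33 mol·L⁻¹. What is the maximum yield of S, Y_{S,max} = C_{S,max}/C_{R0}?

0.322

For a first-order series the maximum intermediate yield is C_{S,max}/C_{R0} = (k₁/k₂)^[k₂/(k₂−k₁)].
= (0.238/0.308)^(0.308/(0.308−0.238)) = (0.7727)^(4.400) = 0.3216.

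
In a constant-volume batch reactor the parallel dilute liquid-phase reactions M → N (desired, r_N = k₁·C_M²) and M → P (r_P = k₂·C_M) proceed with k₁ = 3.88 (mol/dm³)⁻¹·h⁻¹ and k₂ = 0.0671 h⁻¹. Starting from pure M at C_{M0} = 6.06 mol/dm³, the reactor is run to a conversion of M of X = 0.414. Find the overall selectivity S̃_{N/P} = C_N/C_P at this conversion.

C_M = C_{M0}(1−X) = 3.551 mol/dm³.
Along a PFR/batch, dC_P/dC_M = −r_P/(r_N+r_P) = −k₂/(k₂+k₁·C_M).
Integrating from C_{M0} to C_M: C_P = (0.0671/3.88)·ln[(0.0671+3.88·6.06)/(0.0671+3.88·3.55)] = 0.01729·ln(23.58/13.85) = 0.009208 mol/dm³.
Then C_N = (C_{M0}−C_M) − C_P = 2.509 − 0.009208 = 2.500 mol/dm³.
S̃_{N/P} = C_N/C_P = 2.500/0.009208 = 271.

271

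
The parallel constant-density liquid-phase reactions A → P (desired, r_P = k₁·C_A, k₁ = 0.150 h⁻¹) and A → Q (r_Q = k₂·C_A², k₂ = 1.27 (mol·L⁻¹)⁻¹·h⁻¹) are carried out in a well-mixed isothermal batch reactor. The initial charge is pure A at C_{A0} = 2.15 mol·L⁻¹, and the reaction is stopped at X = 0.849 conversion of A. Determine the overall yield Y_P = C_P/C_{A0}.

C_A = C_{A0}(1−X) = 0.3247 mol·L⁻¹.
Along a PFR/batch, dC_P/dC_A = −r_P/(r_P+r_Q) = −k₁/(k₁+k₂·C_A).
Integrating from C_{A0} to C_A: C_P = (0.150/1.27)·ln[(0.150+1.27·2.15)/(0.150+1.27·0.325)] = 0.1181·ln(2.880/0.5623) = 0.1930 mol·L⁻¹.
Y_P = C_P/C_{A0} = 0.1930/2.15 = 0.0897.

0.0897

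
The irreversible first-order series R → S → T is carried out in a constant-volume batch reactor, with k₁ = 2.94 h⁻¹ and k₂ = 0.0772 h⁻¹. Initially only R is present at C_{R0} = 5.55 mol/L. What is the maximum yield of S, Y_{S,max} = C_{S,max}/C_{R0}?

0.907

At the optimum, C_{S,max}/C_{R0} = (k₁/k₂)^[k₂/(k₂−k₁)].
= (2.94/0.0772)^(0.0772/(0.0772−2.94)) = (38.08)^(-0.02697) = 0.9065.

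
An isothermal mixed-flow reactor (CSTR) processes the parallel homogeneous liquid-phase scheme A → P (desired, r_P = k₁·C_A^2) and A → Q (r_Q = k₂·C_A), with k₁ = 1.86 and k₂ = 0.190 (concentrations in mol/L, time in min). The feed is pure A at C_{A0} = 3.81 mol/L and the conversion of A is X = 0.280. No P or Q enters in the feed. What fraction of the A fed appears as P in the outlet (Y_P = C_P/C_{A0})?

Exit C_A = C_{A0}(1−X) = 3.81×0.720 = 2.743 mol/L.
Rates in a CSTR are evaluated at the outlet concentration: r_P = 1.86×2.743^2 = 14.00, r_Q = 0.190×2.743 = 0.5212.
Fraction of consumed A going to P: r_P/(r_P+r_Q) = 0.9641.
C_P = 0.9641·C_{A0}·X = 0.9641×3.81×0.280 = 1.03 mol/L; Y_P = C_P/C_{A0} = 0.270.

0.270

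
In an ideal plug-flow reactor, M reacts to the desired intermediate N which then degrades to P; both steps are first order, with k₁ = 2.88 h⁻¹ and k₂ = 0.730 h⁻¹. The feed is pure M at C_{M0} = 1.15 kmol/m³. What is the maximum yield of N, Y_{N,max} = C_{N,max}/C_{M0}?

0.627

Evaluating C_N at τ_opt = ln(k₂/k₁)/(k₂−k₁) gives C_{N,max}/C_{M0} = (k₁/k₂)^[k₂/(k₂−k₁)].
= (2.88/0.730)^(0.730/(0.730−2.88)) = (3.945)^(-0.3395) = 0.6275.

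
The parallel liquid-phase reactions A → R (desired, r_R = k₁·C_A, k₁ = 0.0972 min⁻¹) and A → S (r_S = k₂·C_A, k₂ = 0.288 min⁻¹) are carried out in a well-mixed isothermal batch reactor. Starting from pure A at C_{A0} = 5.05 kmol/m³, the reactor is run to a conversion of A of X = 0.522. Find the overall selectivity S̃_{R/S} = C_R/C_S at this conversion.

0.338

C_A = C_{A0}(1−X) = 2.414 kmol/m³.
Both paths are first order in A, so the instantaneous fraction to R is constant: dC_R/d(−C_A) = k₁/(k₁+k₂) = 0.2523.
C_R = 0.2523·(C_{A0}−C_A) = 0.2523×2.636 = 0.665 kmol/m³.
C_S = (C_{A0}−C_A)−C_R = 1.971 kmol/m³; S̃_{R/S} = 0.6652/1.971 = 0.338.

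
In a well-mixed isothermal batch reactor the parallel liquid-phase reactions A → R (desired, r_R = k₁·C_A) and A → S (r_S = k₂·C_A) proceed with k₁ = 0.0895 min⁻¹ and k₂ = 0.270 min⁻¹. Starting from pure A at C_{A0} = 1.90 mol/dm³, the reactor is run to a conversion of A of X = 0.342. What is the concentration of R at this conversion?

C_A = C_{A0}(1−X) = 1.250 mol/dm³.
Both paths are first order in A, so the instantaneous fraction to R is constant: dC_R/d(−C_A) = k₁/(k₁+k₂) = 0.2490.
C_R = 0.2490·(C_{A0}−C_A) = 0.2490×0.6498 = 0.162 mol/dm³.

0.162 mol/dm³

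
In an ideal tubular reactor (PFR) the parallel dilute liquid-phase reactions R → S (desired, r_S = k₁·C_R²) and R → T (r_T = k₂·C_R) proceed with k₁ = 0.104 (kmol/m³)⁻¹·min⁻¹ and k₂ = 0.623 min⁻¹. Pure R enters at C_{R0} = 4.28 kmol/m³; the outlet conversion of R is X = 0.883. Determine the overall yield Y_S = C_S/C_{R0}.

C_R = C_{R0}(1−X) = 0.5008 kmol/m³.
Along a PFR/batch, dC_T/dC_R = −r_T/(r_S+r_T) = −k₂/(k₂+k₁·C_R).
Integrating from C_{R0} to C_R: C_T = (0.623/0.104)·ln[(0.623+0.104·4.28)/(0.623+0.104·0.501)] = 5.990·ln(1.068/0.6751) = 2.749 kmol/m³.
Then C_S = (C_{R0}−C_R) − C_T = 3.779 − 2.749 = 1.031 kmol/m³.
Y_S = C_S/C_{R0} = 1.031/4.28 = 0.241.

0.241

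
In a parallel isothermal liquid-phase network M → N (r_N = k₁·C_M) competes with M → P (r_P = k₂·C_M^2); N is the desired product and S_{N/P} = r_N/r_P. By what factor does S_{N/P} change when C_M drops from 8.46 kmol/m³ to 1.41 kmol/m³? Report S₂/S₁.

6.00

S_{N/P} = (k₁/k₂)·C_M⁻¹, so S₂/S₁ = (C_{M,2}/C_{M,1})⁻¹.
= 8.46/1.41 = 6.00.
Selectivity toward N rises as C_M falls — low-concentration operation is favoured.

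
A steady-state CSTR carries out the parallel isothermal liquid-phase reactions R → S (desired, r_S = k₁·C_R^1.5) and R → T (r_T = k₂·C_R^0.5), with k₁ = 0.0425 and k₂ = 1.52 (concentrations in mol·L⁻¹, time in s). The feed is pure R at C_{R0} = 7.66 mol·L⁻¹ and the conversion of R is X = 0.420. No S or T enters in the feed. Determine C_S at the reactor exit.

Exit C_R = C_{R0}(1−X) = 7.66×0.580 = 4.443 mol·L⁻¹.
In a CSTR the entire volume is at exit conditions, so r_S = 0.0425×4.443^1.5 = 0.3980 and r_T = 1.52×4.443^0.5 = 3.204.
Fraction of consumed R going to S: r_S/(r_S+r_T) = 0.1105.
C_S = 0.1105·C_{R0}·X = 0.1105×7.66×0.420 = 0.355 mol·L⁻¹.

0.355 mol·L⁻¹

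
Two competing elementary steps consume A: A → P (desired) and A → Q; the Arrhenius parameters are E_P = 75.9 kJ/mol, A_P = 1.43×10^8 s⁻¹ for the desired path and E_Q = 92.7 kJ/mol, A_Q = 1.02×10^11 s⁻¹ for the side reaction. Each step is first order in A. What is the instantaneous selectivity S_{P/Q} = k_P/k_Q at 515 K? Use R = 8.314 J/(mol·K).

0.0709

With equal orders, S_{P/Q} = k_P/k_Q = (A_P/A_Q)·exp[(E_Q−E_P)/(RT)].
(E_Q−E_P)/(RT) = (92.7−75.9)×10³/(8.314×515) = 16800/4282 = 3.924.
k_P/k_Q = (1.43×10^8/1.02×10^11)·exp(3.924) = 0.001402 × 50.59 = 0.0709.
Since E_P < E_Q, lowering the temperature improves selectivity toward P.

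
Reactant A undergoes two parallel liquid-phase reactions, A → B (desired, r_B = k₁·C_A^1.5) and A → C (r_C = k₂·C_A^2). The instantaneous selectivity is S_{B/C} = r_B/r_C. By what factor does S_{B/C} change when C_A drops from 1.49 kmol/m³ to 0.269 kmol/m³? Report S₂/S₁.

2.35

S_{B/C} = (k₁/k₂)·C_A^-0.5, so S₂/S₁ = (C_{A,2}/C_{A,1})^-0.5.
= (0.269/1.49)^(-0.5) = (0.1805)^(-0.5) = 2.35.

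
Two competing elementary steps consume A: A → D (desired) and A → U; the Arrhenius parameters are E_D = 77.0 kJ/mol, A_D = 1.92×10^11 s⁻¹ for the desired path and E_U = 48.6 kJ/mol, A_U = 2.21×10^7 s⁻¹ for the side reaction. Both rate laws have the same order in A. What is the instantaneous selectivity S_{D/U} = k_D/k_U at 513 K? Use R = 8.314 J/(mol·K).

Since both paths have the same order in A, the concentration cancels and S_{D/U} = k_D/k_U = (A_D/A_U)·exp[(E_U−E_D)/(RT)].
(E_U−E_D)/(RT) = (48.6−77.0)×10³/(8.314×513) = -28400/4265 = -6.659.
k_D/k_U = (1.92×10^11/2.21×10^7)·exp(-6.659) = 8688 × 0.001283 = 11.1.
Since E_D > E_U, raising the temperature improves selectivity toward D.

11.1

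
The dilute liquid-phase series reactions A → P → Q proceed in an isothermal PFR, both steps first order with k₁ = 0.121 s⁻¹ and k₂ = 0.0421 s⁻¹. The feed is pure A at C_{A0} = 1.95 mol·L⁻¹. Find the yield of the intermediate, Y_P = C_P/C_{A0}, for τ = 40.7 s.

The intermediate concentration in a first-order A→B→C sequence is C_P = k₁C_{A0}(e^(−k₁τ) − e^(−k₂τ))/(k₂−k₁).
e^(−k₁τ) = e^(−0.121×40.7) = e^(−4.925) = 0.007265; e^(−k₂τ) = e^(−1.713) = 0.1802.
C_P = 0.121×1.95/(0.0421−0.121) × (0.007265−0.1802) = (-2.990)×(-0.1730) = 0.5173 mol·L⁻¹.
Y_P = C_P/C_{A0} = 0.5173/1.95 = 0.265.

0.265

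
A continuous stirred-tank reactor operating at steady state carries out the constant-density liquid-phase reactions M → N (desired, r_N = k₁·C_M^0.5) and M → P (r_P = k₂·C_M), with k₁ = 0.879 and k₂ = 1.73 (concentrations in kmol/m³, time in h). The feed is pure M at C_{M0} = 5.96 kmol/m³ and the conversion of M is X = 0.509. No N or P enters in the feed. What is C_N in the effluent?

0.695 kmol/m³

Exit C_M = C_{M0}(1−X) = 5.96×0.491 = 2.926 kmol/m³.
In a CSTR the entire volume is at exit conditions, so r_N = 0.879×2.926^0.5 = 1.504 and r_P = 1.73×2.926 = 5.063.
Fraction of consumed M going to N: r_N/(r_N+r_P) = 0.2290.
C_N = 0.2290·C_{M0}·X = 0.2290×5.96×0.509 = 0.695 kmol/m³.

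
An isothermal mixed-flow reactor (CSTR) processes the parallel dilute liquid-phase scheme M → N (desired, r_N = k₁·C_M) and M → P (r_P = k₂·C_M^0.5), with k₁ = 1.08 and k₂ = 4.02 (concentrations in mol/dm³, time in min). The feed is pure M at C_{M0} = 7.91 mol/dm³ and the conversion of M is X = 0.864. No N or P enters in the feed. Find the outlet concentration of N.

1.49 mol/dm³

Exit C_M = C_{M0}(1−X) = 7.91×0.136 = 1.076 mol/dm³.
A CSTR operates uniformly at the exit composition, giving r_N = 1.162 and r_P = 4.169 (each k·C_M^n at C_M = 1.076).
Fraction of consumed M going to N: r_N/(r_N+r_P) = 0.2179.
C_N = 0.2179·C_{M0}·X = 0.2179×7.91×0.864 = 1.49 mol/dm³.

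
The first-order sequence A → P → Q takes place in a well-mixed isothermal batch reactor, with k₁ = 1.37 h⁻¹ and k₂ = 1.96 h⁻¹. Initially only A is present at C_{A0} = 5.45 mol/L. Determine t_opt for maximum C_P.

0.607 h

For first-order series the maximum of C_P occurs at t_opt = ln(k₂/k₁)/(k₂−k₁).
= ln(1.96/1.37)/(1.96−1.37) = ln(1.431)/0.5900 = 0.3581/0.5900 = 0.607 h.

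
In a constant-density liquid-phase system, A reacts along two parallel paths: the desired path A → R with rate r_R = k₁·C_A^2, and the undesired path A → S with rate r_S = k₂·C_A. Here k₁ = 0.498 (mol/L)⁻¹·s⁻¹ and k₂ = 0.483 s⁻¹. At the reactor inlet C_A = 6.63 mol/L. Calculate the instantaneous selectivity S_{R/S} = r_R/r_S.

6.84

S_{R/S} = r_R/r_S = (k₁·C_A^2)/(k₂·C_A) = (k₁/k₂)·C_A.
= (0.498×6.630^2) / (0.483×6.630) = 21.89/3.202 = 6.84.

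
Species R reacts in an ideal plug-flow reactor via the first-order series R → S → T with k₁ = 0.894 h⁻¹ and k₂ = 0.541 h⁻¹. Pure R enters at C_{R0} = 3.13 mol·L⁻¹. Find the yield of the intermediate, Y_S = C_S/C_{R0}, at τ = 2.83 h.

0.346

Solving the coupled first-order balances gives C_S(τ) = [k₁/(k₂−k₁)]·C_{R0}·(e^(−k₁τ) − e^(−k₂τ)).
e^(−k₁τ) = e^(−0.894×2.83) = e^(−2.530) = 0.07966; e^(−k₂τ) = e^(−1.531) = 0.2163.
C_S = 0.894×3.13/(0.541−0.894) × (0.07966−0.2163) = (-7.927)×(-0.1367) = 1.083 mol·L⁻¹.
Y_S = C_S/C_{R0} = 1.083/3.13 = 0.346.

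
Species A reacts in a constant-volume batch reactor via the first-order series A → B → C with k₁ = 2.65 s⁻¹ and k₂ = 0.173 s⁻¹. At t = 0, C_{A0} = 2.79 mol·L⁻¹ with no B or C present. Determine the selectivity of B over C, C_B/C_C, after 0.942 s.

8.48

For first-order series with pure A initially, C_B(t) = k₁C_{A0}/(k₂−k₁)·(e^(−k₁t) − e^(−k₂t)).
e^(−k₁t) = e^(−2.65×0.942) = e^(−2.496) = 0.08239; e^(−k₂t) = e^(−0.1630) = 0.8496.
C_B = 2.65×2.79/(0.173−2.65) × (0.08239−0.8496) = (-2.985)×(-0.7672) = 2.290 mol·L⁻¹.
C_A = C_{A0}e^(−k₁t) = 0.2299 mol·L⁻¹, so C_C = C_{A0}−C_A−C_B = 0.2701 mol·L⁻¹; C_B/C_C = 8.48.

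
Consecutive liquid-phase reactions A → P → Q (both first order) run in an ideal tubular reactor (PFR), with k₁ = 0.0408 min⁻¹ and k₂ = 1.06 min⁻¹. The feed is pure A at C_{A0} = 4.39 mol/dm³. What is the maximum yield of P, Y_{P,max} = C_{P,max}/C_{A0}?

0.0338

Evaluating C_P at τ_opt = ln(k₂/k₁)/(k₂−k₁) gives C_{P,max}/C_{A0} = (k₁/k₂)^[k₂/(k₂−k₁)].
= (0.0408/1.06)^(1.06/(1.06−0.0408)) = (0.03849)^(1.040) = 0.03379.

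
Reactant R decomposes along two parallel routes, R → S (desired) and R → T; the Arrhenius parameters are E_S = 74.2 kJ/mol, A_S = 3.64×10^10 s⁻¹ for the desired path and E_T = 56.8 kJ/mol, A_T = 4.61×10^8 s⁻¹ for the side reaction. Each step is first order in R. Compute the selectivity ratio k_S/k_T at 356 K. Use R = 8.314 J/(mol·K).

k_S/k_T = (A_S/A_T)·exp[−(E_S−E_T)/(RT)] = (A_S/A_T)·exp[(E_T−E_S)/(RT)].
(E_T−E_S)/(RT) = (56.8−74.2)×10³/(8.314×356) = -17400/2960 = -5.879.
k_S/k_T = (3.64×10^10/4.61×10^8)·exp(-5.879) = 78.96 × 0.002798 = 0.221.
Since E_S > E_T, raising the temperature improves selectivity toward S.

0.221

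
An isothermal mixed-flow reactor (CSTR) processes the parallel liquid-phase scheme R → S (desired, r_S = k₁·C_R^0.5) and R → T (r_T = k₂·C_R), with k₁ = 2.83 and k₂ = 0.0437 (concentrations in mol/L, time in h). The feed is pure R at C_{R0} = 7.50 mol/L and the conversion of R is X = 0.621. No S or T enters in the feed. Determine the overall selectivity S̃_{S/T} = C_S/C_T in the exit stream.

38.4

Exit C_R = C_{R0}(1−X) = 7.50×0.379 = 2.843 mol/L.
In a CSTR the entire volume is at exit conditions, so r_S = 2.83×2.843^0.5 = 4.771 and r_T = 0.0437×2.843 = 0.1242.
Overall selectivity = C_S/C_T = r_Sτ/(r_Tτ) = r_S/r_T = 38.4.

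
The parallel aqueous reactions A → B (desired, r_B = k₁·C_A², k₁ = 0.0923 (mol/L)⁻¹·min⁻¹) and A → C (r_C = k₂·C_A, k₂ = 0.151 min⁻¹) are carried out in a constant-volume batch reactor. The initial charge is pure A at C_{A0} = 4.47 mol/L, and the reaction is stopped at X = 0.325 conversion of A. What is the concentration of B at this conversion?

C_A = C_{A0}(1−X) = 3.017 mol/L.
Along a PFR/batch, dC_C/dC_A = −r_C/(r_B+r_C) = −k₂/(k₂+k₁·C_A).
Integrating from C_{A0} to C_A: C_C = (0.151/0.0923)·ln[(0.151+0.0923·4.47)/(0.151+0.0923·3.02)] = 1.636·ln(0.5636/0.4295) = 0.4445 mol/L.
Then C_B = (C_{A0}−C_A) − C_C = 1.453 − 0.4445 = 1.008 mol/L.

1.01 mol/L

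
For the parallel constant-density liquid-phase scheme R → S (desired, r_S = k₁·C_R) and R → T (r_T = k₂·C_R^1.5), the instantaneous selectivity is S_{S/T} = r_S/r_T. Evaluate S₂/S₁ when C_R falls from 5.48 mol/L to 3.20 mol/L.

1.31

S_{S/T} = (k₁/k₂)·C_R^-0.5, so S₂/S₁ = (C_{R,2}/C_{R,1})^-0.5.
= (3.20/5.48)^(-0.5) = (0.5839)^(-0.5) = 1.31.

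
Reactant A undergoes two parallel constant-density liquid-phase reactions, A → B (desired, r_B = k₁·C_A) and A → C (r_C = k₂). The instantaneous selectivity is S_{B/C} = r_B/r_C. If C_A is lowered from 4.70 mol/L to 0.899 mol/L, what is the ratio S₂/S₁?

S_{B/C} = (k₁/k₂)·C_A, so S₂/S₁ = (C_{A,2}/C_{A,1}).
= 0.899/4.70 = 0.191.

0.191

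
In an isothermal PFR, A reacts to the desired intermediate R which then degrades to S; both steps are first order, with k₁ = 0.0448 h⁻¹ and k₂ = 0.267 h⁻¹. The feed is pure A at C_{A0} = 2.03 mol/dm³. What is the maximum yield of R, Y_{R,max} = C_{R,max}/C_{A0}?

0.117

Evaluating C_R at τ_opt = ln(k₂/k₁)/(k₂−k₁) gives C_{R,max}/C_{A0} = (k₁/k₂)^[k₂/(k₂−k₁)].
= (0.0448/0.267)^(0.267/(0.267−0.0448)) = (0.1678)^(1.202) = 0.1171.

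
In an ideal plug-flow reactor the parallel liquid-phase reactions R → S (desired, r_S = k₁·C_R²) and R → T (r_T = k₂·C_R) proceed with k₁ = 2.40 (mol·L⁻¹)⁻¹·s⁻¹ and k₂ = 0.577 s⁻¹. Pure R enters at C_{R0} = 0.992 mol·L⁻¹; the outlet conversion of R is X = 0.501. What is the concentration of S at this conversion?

0.373 mol·L⁻¹

C_R = C_{R0}(1−X) = 0.4950 mol·L⁻¹.
Along a PFR/batch, dC_T/dC_R = −r_T/(r_S+r_T) = −k₂/(k₂+k₁·C_R).
Integrating from C_{R0} to C_R: C_T = (0.577/2.40)·ln[(0.577+2.40·0.992)/(0.577+2.40·0.495)] = 0.2404·ln(2.958/1.765) = 0.1241 mol·L⁻¹.
Then C_S = (C_{R0}−C_R) − C_T = 0.4970 − 0.1241 = 0.3729 mol·L⁻¹.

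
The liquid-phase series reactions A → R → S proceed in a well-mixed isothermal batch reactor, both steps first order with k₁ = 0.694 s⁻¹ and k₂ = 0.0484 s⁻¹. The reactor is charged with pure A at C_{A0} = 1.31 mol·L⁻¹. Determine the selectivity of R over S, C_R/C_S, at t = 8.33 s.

Solving the coupled first-order balances gives C_R(t) = [k₁/(k₂−k₁)]·C_{A0}·(e^(−k₁t) − e^(−k₂t)).
e^(−k₁t) = e^(−0.694×8.33) = e^(−5.781) = 0.003086; e^(−k₂t) = e^(−0.4032) = 0.6682.
C_R = 0.694×1.31/(0.0484−0.694) × (0.003086−0.6682) = (-1.408)×(-0.6651) = 0.9366 mol·L⁻¹.
C_A = C_{A0}e^(−k₁t) = 0.004042 mol·L⁻¹, so C_S = C_{A0}−C_A−C_R = 0.3693 mol·L⁻¹; C_R/C_S = 2.54.

2.54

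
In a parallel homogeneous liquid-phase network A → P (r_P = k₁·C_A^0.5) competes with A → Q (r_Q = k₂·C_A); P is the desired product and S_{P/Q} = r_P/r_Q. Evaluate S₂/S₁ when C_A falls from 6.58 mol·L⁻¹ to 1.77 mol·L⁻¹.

1.93

S_{P/Q} = (k₁/k₂)·C_A^-0.5, so S₂/S₁ = (C_{A,2}/C_{A,1})^-0.5.
= (1.77/6.58)^(-0.5) = (0.2690)^(-0.5) = 1.93.
Selectivity toward P rises as C_A falls — low-concentration operation is favoured.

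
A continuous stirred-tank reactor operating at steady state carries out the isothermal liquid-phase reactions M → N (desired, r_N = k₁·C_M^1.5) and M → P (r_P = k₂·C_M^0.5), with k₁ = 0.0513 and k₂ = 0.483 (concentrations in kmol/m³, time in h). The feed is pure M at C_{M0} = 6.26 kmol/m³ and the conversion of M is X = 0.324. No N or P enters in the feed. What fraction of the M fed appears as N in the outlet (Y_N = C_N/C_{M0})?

Exit C_M = C_{M0}(1−X) = 6.26×0.676 = 4.232 kmol/m³.
A CSTR operates uniformly at the exit composition, giving r_N = 0.4466 and r_P = 0.9936 (each k·C_M^n at C_M = 4.232).
Fraction of consumed M going to N: r_N/(r_N+r_P) = 0.3101.
C_N = 0.3101·C_{M0}·X = 0.3101×6.26×0.324 = 0.629 kmol/m³; Y_N = C_N/C_{M0} = 0.100.

0.100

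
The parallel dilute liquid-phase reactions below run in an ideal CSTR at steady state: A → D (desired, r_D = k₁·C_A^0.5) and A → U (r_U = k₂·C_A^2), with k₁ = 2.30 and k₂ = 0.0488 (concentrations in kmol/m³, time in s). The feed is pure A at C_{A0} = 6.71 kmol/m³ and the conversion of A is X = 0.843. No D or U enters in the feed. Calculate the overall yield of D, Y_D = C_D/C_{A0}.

0.824

Exit C_A = C_{A0}(1−X) = 6.71×0.157 = 1.053 kmol/m³.
A CSTR operates uniformly at the exit composition, giving r_D = 2.361 and r_U = 0.05416 (each k·C_A^n at C_A = 1.053).
Fraction of consumed A going to D: r_D/(r_D+r_U) = 0.9776.
C_D = 0.9776·C_{A0}·X = 0.9776×6.71×0.843 = 5.53 kmol/m³; Y_D = C_D/C_{A0} = 0.824.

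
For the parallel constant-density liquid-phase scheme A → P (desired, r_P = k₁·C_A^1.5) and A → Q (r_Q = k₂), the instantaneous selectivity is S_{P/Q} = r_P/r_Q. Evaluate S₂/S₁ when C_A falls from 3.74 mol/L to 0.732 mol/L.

S_{P/Q} = (k₁/k₂)·C_A^1.5, so S₂/S₁ = (C_{A,2}/C_{A,1})^1.5.
= (0.732/3.74)^1.5 = (0.1957)^1.5 = 0.0866.

0.0866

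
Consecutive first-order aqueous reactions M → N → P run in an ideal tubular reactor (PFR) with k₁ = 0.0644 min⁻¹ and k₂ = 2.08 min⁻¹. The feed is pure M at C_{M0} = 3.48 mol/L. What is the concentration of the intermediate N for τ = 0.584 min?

0.0741 mol/L

Solving the coupled first-order balances gives C_N(τ) = [k₁/(k₂−k₁)]·C_{M0}·(e^(−k₁τ) − e^(−k₂τ)).
e^(−k₁τ) = e^(−0.0644×0.584) = e^(−0.03761) = 0.9631; e^(−k₂τ) = e^(−1.215) = 0.2968.
C_N = 0.0644×3.48/(2.08−0.0644) × (0.9631−0.2968) = 0.1112×0.6663 = 0.07408 mol/L.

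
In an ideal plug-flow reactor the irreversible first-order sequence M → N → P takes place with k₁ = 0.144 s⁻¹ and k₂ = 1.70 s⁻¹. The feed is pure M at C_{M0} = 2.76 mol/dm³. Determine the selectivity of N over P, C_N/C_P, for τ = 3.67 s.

The intermediate concentration in a first-order A→B→C sequence is C_N = k₁C_{M0}(e^(−k₁τ) − e^(−k₂τ))/(k₂−k₁).
e^(−k₁τ) = e^(−0.144×3.67) = e^(−0.5285) = 0.5895; e^(−k₂τ) = e^(−6.239) = 0.001952.
C_N = 0.144×2.76/(1.70−0.144) × (0.5895−0.001952) = 0.2554×0.5875 = 0.1501 mol/dm³.
C_M = C_{M0}e^(−k₁τ) = 1.627 mol/dm³, so C_P = C_{M0}−C_M−C_N = 0.9829 mol/dm³; C_N/C_P = 0.153.

0.153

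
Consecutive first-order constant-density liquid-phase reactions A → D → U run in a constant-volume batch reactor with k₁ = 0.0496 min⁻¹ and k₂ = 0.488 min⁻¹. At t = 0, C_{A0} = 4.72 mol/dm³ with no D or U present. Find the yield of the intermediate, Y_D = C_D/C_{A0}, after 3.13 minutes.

The intermediate concentration in a first-order A→B→C sequence is C_D = k₁C_{A0}(e^(−k₁t) − e^(−k₂t))/(k₂−k₁).
e^(−k₁t) = e^(−0.0496×3.13) = e^(−0.1552) = 0.8562; e^(−k₂t) = e^(−1.527) = 0.2171.
C_D = 0.0496×4.72/(0.488−0.0496) × (0.8562−0.2171) = 0.5340×0.6391 = 0.3413 mol/dm³.
Y_D = C_D/C_{A0} = 0.3413/4.72 = 0.0723.

0.0723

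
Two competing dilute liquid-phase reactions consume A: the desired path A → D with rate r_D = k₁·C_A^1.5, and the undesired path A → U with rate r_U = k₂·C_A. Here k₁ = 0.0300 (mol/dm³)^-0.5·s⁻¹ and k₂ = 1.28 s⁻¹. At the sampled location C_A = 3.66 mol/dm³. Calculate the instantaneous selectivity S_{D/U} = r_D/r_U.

S_{D/U} = r_D/r_U = (k₁·C_A^1.5)/(k₂·C_A) = (k₁/k₂)·C_A^0.5.
= (0.0300×3.660^1.5) / (1.28×3.660) = 0.2101/4.685 = 0.0448.

0.0448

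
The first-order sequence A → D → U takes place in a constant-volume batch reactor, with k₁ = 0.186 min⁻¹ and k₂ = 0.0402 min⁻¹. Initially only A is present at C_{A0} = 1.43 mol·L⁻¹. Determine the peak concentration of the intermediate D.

For a first-order series the maximum intermediate yield is C_{D,max}/C_{A0} = (k₁/k₂)^[k₂/(k₂−k₁)].
= (0.186/0.0402)^(0.0402/(0.0402−0.186)) = (4.627)^(-0.2757) = 0.6555.
C_{D,max} = 0.6555×1.43 = 0.937 mol·L⁻¹.

0.937 mol·L⁻¹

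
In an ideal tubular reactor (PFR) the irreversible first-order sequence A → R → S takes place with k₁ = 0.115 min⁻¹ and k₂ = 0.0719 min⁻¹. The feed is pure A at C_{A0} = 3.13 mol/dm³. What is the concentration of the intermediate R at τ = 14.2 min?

For first-order series with pure A initially, C_R(τ) = k₁C_{A0}/(k₂−k₁)·(e^(−k₁τ) − e^(−k₂τ)).
e^(−k₁τ) = e^(−0.115×14.2) = e^(−1.633) = 0.1953; e^(−k₂τ) = e^(−1.021) = 0.3602.
C_R = 0.115×3.13/(0.0719−0.115) × (0.1953−0.3602) = (-8.352)×(-0.1649) = 1.377 mol/dm³.

1.38 mol/dm³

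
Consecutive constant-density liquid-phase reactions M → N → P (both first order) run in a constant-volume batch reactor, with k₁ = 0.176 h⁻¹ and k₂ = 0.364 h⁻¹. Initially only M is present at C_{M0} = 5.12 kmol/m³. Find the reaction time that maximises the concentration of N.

3.87 h

For first-order series the maximum of C_N occurs at t_opt = ln(k₂/k₁)/(k₂−k₁).
= ln(0.364/0.176)/(0.364−0.176) = ln(2.068)/0.1880 = 0.7267/0.1880 = 3.87 h.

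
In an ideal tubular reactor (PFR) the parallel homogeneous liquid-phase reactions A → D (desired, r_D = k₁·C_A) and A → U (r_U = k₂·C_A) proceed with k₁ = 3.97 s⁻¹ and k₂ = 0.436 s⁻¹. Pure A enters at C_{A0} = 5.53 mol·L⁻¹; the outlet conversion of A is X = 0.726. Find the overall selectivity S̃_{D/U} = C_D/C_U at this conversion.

9.11

C_A = C_{A0}(1−X) = 1.515 mol·L⁻¹.
Both paths are first order in A, so the instantaneous fraction to D is constant: dC_D/d(−C_A) = k₁/(k₁+k₂) = 0.9010.
C_D = 0.9010·(C_{A0}−C_A) = 0.9010×4.015 = 3.62 mol·L⁻¹.
C_U = (C_{A0}−C_A)−C_D = 0.3973 mol·L⁻¹; S̃_{D/U} = 3.617/0.3973 = 9.11.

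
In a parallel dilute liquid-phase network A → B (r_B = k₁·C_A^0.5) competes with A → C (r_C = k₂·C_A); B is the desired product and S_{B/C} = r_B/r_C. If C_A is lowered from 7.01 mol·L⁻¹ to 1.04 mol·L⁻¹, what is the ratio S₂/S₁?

2.60

S_{B/C} = (k₁/k₂)·C_A^-0.5, so S₂/S₁ = (C_{A,2}/C_{A,1})^-0.5.
= (1.04/7.01)^(-0.5) = (0.1484)^(-0.5) = 2.60.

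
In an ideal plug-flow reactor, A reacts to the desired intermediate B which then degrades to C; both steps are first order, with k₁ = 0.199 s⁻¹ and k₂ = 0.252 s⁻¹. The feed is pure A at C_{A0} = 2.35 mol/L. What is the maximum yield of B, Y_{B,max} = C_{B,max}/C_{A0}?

For a first-order series the maximum intermediate yield is C_{B,max}/C_{A0} = (k₁/k₂)^[k₂/(k₂−k₁)].
= (0.199/0.252)^(0.252/(0.252−0.199)) = (0.7897)^(4.755) = 0.3254.

0.325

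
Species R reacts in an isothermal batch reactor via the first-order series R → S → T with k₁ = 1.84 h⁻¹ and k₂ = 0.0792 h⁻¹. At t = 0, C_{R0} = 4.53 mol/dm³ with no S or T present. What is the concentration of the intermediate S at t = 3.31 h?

Solving the coupled first-order balances gives C_S(t) = [k₁/(k₂−k₁)]·C_{R0}·(e^(−k₁t) − e^(−k₂t)).
e^(−k₁t) = e^(−1.84×3.31) = e^(−6.090) = 0.002265; e^(−k₂t) = e^(−0.2622) = 0.7694.
C_S = 1.84×4.53/(0.0792−1.84) × (0.002265−0.7694) = (-4.734)×(-0.7671) = 3.631 mol/dm³.

3.63 mol/dm³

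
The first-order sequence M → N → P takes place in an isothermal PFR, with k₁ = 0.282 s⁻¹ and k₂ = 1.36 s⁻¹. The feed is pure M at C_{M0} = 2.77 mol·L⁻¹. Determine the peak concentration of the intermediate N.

0.381 mol·L⁻¹

Evaluating C_N at τ_opt = ln(k₂/k₁)/(k₂−k₁) gives C_{N,max}/C_{M0} = (k₁/k₂)^[k₂/(k₂−k₁)].
= (0.282/1.36)^(1.36/(1.36−0.282)) = (0.2074)^(1.262) = 0.1374.
C_{N,max} = 0.1374×2.77 = 0.381 mol·L⁻¹.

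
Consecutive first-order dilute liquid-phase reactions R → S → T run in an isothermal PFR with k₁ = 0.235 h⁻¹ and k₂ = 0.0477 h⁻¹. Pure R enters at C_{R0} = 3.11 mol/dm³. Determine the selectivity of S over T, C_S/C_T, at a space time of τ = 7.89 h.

The intermediate concentration in a first-order A→B→C sequence is C_S = k₁C_{R0}(e^(−k₁τ) − e^(−k₂τ))/(k₂−k₁).
e^(−k₁τ) = e^(−0.235×7.89) = e^(−1.854) = 0.1566; e^(−k₂τ) = e^(−0.3764) = 0.6864.
C_S = 0.235×3.11/(0.0477−0.235) × (0.1566−0.6864) = (-3.902)×(-0.5298) = 2.067 mol/dm³.
C_R = C_{R0}e^(−k₁τ) = 0.4870 mol/dm³, so C_T = C_{R0}−C_R−C_S = 0.5558 mol/dm³; C_S/C_T = 3.72.

3.72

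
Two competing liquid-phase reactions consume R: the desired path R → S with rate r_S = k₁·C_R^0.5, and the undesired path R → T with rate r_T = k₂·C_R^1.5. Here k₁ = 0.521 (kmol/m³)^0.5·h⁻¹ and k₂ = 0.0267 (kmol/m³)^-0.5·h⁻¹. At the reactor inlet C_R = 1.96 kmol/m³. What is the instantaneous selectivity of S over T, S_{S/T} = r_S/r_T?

S_{S/T} = r_S/r_T = (k₁·C_R^0.5)/(k₂·C_R^1.5) = (k₁/k₂)·C_R⁻¹.
= (0.521×1.960^0.5) / (0.0267×1.960^1.5) = 0.7294/0.07326 = 9.96.
The undesired path is higher order in R, so low C_R (CSTR or dilute feed) favours S.

9.96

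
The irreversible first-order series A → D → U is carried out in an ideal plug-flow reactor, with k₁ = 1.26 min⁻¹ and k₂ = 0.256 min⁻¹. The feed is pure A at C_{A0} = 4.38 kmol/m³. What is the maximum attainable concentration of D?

2.92 kmol/m³

Evaluating C_D at τ_opt = ln(k₂/k₁)/(k₂−k₁) gives C_{D,max}/C_{A0} = (k₁/k₂)^[k₂/(k₂−k₁)].
= (1.26/0.256)^(0.256/(0.256−1.26)) = (4.922)^(-0.2550) = 0.6661.
C_{D,max} = 0.6661×4.38 = 2.92 kmol/m³.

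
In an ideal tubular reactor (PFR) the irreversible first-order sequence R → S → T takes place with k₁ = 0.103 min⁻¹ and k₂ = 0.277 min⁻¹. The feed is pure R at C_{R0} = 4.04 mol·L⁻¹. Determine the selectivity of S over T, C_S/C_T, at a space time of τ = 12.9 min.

Solving the coupled first-order balances gives C_S(τ) = [k₁/(k₂−k₁)]·C_{R0}·(e^(−k₁τ) − e^(−k₂τ)).
e^(−k₁τ) = e^(−0.103×12.9) = e^(−1.329) = 0.2648; e^(−k₂τ) = e^(−3.573) = 0.02806.
C_S = 0.103×4.04/(0.277−0.103) × (0.2648−0.02806) = 2.391×0.2368 = 0.5662 mol·L⁻¹.
C_R = C_{R0}e^(−k₁τ) = 1.070 mol·L⁻¹, so C_T = C_{R0}−C_R−C_S = 2.404 mol·L⁻¹; C_S/C_T = 0.236.

0.236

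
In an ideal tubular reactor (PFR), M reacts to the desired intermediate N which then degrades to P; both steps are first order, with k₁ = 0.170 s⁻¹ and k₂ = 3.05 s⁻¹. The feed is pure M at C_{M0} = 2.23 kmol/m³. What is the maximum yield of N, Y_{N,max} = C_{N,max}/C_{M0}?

0.0470

For a first-order series the maximum intermediate yield is C_{N,max}/C_{M0} = (k₁/k₂)^[k₂/(k₂−k₁)].
= (0.170/3.05)^(3.05/(3.05−0.170)) = (0.05574)^(1.059) = 0.04700.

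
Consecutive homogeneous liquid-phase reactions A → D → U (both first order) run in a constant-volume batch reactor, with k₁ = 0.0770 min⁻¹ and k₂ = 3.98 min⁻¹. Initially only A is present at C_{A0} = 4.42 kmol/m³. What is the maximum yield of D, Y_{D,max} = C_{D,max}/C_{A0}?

At the optimum, C_{D,max}/C_{A0} = (k₁/k₂)^[k₂/(k₂−k₁)].
= (0.0770/3.98)^(3.98/(3.98−0.0770)) = (0.01935)^(1.020) = 0.01790.

0.0179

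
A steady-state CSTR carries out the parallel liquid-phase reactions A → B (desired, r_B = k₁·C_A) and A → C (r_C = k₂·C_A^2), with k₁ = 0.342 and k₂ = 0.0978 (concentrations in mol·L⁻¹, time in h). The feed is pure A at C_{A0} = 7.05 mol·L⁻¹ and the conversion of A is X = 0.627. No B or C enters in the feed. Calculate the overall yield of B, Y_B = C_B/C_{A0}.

Exit C_A = C_{A0}(1−X) = 7.05×0.373 = 2.630 mol·L⁻¹.
A CSTR operates uniformly at the exit composition, giving r_B = 0.8993 and r_C = 0.6763 (each k·C_A^n at C_A = 2.630).
Fraction of consumed A going to B: r_B/(r_B+r_C) = 0.5708.
C_B = 0.5708·C_{A0}·X = 0.5708×7.05×0.627 = 2.52 mol·L⁻¹; Y_B = C_B/C_{A0} = 0.358.

0.358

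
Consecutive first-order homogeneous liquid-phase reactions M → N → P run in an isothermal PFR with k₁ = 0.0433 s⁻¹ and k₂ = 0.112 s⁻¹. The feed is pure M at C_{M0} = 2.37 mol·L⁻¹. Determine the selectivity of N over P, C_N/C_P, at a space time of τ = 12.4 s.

The intermediate concentration in a first-order A→B→C sequence is C_N = k₁C_{M0}(e^(−k₁τ) − e^(−k₂τ))/(k₂−k₁).
e^(−k₁τ) = e^(−0.0433×12.4) = e^(−0.5369) = 0.5845; e^(−k₂τ) = e^(−1.389) = 0.2494.
C_N = 0.0433×2.37/(0.112−0.0433) × (0.5845−0.2494) = 1.494×0.3352 = 0.5007 mol·L⁻¹.
C_M = C_{M0}e^(−k₁τ) = 1.385 mol·L⁻¹, so C_P = C_{M0}−C_M−C_N = 0.4840 mol·L⁻¹; C_N/C_P = 1.03.

1.03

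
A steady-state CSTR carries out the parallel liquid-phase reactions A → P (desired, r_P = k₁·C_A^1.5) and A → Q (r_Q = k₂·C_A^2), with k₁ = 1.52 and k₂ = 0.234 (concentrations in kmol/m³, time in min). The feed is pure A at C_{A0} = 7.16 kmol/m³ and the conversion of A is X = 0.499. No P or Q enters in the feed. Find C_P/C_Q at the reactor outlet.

Exit C_A = C_{A0}(1−X) = 7.16×0.501 = 3.587 kmol/m³.
In a CSTR the entire volume is at exit conditions, so r_P = 1.52×3.587^1.5 = 10.33 and r_Q = 0.234×3.587^2 = 3.011.
Overall selectivity = C_P/C_Q = r_Pτ/(r_Qτ) = r_P/r_Q = 3.43.

3.43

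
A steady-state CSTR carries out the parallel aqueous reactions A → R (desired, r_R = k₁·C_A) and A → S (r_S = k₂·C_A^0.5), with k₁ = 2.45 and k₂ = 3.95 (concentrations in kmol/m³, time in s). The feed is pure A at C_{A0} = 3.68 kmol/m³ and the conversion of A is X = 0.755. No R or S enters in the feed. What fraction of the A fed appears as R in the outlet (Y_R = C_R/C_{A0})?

0.280

Exit C_A = C_{A0}(1−X) = 3.68×0.245 = 0.9016 kmol/m³.
Rates in a CSTR are evaluated at the outlet concentration: r_R = 2.45×0.9016 = 2.209, r_S = 3.95×0.9016^0.5 = 3.751.
Fraction of consumed A going to R: r_R/(r_R+r_S) = 0.3707.
C_R = 0.3707·C_{A0}·X = 0.3707×3.68×0.755 = 1.03 kmol/m³; Y_R = C_R/C_{A0} = 0.280.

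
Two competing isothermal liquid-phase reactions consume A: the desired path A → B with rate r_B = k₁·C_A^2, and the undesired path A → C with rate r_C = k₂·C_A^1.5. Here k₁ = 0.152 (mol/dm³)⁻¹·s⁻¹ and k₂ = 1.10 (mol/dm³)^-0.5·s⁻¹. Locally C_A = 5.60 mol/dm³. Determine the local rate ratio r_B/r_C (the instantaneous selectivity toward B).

0.327

S_{B/C} = r_B/r_C = (k₁·C_A^2)/(k₂·C_A^1.5) = (k₁/k₂)·C_A^0.5.
= (0.152×5.600^2) / (1.10×5.600^1.5) = 4.767/14.58 = 0.327.
Since the desired path is higher order in A, keeping C_A high (PFR or concentrated feed) favours B.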